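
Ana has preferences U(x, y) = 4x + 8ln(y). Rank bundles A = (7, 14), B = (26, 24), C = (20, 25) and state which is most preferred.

Evaluate utility at each bundle:
U(A) = 49.112.
U(B) = 129.424.
U(C) = 105.751.
Highest utility is B, so B ≻ C ≻ A.

Bundle B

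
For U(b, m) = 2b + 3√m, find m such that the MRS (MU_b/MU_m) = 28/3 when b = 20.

MU_b = 2, MU_m = 3/(2√m).
MRS = 2 ÷ (3/(2√m)).
MRS depends only on m: (4/3)·√m = 28/3 ⇒ √m = (28/3)/(4/3) = 7 ⇒ m = 49.

m = 49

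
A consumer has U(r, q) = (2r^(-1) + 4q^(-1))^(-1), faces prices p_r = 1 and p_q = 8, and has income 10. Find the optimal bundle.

For CES with ρ = -1, MRS = (2/4)·(q/r)^2.
Tangency: set MRS = p_r/p_q = 1/8 = 0.125.
So (q/r)^2 = 0.25; taking the square root, q/r = 0.5, i.e. q = 0.5·r.
Substitute into the budget 1·r + 8·q = 10: 5·r = 10, so r* = 2 and q* = 0.5·2 = 1.

r* = 2, q* = 1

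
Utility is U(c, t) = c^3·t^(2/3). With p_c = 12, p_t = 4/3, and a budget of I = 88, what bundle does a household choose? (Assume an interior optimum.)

c* = 6, t* = 12

MU_c = 3·c^2·t^(2/3) and MU_t = 2/3·c^3·t^(-1/3).
MRS = MU_c/MU_t = (4.5)·t/c.
Tangency: set MRS = p_c/p_t = 12/(4/3) = 9.
So (4.5)·t/c = 9, i.e. t = 2·c.
Substitute into the budget 12·c + (4/3)·t = 88: (44/3)·c = 88, so c* = 6.
Then t* = 2·6 = 12.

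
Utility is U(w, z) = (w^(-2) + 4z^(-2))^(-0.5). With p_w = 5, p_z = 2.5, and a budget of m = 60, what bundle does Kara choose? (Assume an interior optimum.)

For CES with ρ = -2, MRS = (1/4)·(z/w)^3.
Tangency: set MRS = p_w/p_z = 5/2.5 = 2.
So (z/w)^3 = 8; taking the cube root, z/w = 2, i.e. z = 2·w.
Substitute into the budget 5·w + 2.5·z = 60: 10·w = 60, so w* = 6 and z* = 2·6 = 12.

w* = 6, z* = 12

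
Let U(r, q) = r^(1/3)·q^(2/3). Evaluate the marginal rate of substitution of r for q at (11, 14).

MRS = 7/11

MU_r = 1/3·r^(-2/3)·q^(2/3) and MU_q = 2/3·r^(1/3)·q^(-1/3).
MRS = MU_r/MU_q = (0.5)·q/r.
At (11, 14): MRS = 7/11.
So at (11, 14) the consumer would give up 7/11 units of q for one more unit of r.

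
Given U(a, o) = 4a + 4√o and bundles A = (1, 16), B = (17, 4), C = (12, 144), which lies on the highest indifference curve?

Bundle C

Evaluate utility at each bundle:
U(A) = 20.000.
U(B) = 76.000.
U(C) = 96.000.
Highest utility is C, so C ≻ B ≻ A.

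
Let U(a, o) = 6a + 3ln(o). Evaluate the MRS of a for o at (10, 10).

MRS = 20

MU_a = 6, MU_o = 3/o.
MRS = 6 ÷ (3/o).
At (10, 10): MRS = 20.
So at (10, 10) the consumer would give up 20 units of o for one more unit of a.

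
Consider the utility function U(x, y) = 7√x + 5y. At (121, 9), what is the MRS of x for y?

MU_x = 7/(2√x), MU_y = 5.
MRS = 7/(2√x) ÷ 5.
At (121, 9): MRS = 7/110.
So at (121, 9) the consumer would give up 7/110 units of y for one more unit of x.

MRS = 7/110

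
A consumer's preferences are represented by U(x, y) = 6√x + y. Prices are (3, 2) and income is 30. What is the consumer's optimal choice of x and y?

MU_x = 6/(2√x), MU_y = 1.
MRS = 6/(2√x) ÷ 1.
Tangency: set MRS = p_x/p_y = 3/2 = 1.5.
MRS depends only on x: 3/√x = 1.5 ⇒ √x = 3/1.5 = 2 ⇒ x* = 4.
From the budget, 2·y = 30 − 3·4 = 18, so y* = 9.

x* = 4, y* = 9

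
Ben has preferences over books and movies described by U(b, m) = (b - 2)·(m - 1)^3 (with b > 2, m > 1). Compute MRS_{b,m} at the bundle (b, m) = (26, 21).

MU_b = (m−1)^3, MU_m = 3·(b−2)·(m−1)^2.
MRS = (1/3)·(m−1)/(b−2).
At (26, 21): MRS = 5/18.
So at (26, 21) the consumer would give up 5/18 units of m for one more unit of b.

MRS = 5/18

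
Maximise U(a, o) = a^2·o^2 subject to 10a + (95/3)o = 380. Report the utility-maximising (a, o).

MU_a = 2·a·o^2 and MU_o = 2·a^2·o.
MRS = MU_a/MU_o = o/a.
Tangency: set MRS = p_a/p_o = 10/(95/3) = 6/19.
So o/a = 6/19, i.e. o = (6/19)·a.
Substitute into the budget 10·a + (95/3)·o = 380: 20·a = 380, so a* = 19.
Then o* = (6/19)·19 = 6.

a* = 19, o* = 6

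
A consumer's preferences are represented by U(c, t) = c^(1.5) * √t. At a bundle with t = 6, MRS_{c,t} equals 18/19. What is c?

MU_c = 1.5·√c·√t and MU_t = 0.5·c^(1.5)·t^(-0.5).
MRS = MU_c/MU_t = (3)·t/c.
Substitute t = 6: MRS = 18/c. Setting 18/c = 18/19 gives c = 18/(18/19) = 19.

c = 19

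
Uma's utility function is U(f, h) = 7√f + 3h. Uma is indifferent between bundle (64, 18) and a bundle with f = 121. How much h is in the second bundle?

U(64, 18) = 110.
Set U(121, h) = 110 and solve.
With f = 121: √121 = 11, so 3h = 110 − 7·11 = 33 and h = 11.
Check: U(121, 11) = 110.

h = 11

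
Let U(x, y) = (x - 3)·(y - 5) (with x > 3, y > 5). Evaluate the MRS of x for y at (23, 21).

MRS = 0.8

MU_x = (y−5), MU_y = (x−3).
MRS = (y−5)/(x−3).
At (23, 21): MRS = 0.8.
The indifference curve has slope −0.8 at this bundle.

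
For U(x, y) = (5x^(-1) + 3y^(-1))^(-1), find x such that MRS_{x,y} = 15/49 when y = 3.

For CES with ρ = -1, MRS = (5/3)·(y/x)^2.
Setting (5/3)·(3/x)^2 = 15/49 gives (3/x)^2 = 9/49, so 3/x = 3/7 and x = 7.

x = 7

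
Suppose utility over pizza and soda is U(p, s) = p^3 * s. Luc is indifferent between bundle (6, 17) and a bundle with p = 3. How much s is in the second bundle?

U(6, 17) = 3672.
Set U(3, s) = 3672 and solve.
With p = 3: 3^3 = 27, so s = 3672/27 = 136.
Check: U(3, 136) = 3672.

s = 136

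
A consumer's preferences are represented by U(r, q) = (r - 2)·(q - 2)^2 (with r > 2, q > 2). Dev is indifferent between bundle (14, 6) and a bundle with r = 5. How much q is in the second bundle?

q = 10

U(14, 6) = 192.
Set U(5, q) = 192 and solve.
With r = 5: (5 − 2) = 3, so (q − 2)^2 = 192/3 = 64.
Taking the square root (with q > 2): q − 2 = 8, so q = 10.
Check: U(5, 10) = 192.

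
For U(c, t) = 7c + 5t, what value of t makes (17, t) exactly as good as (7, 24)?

t = 10

U(7, 24) = 169.
Set U(17, t) = 169 and solve.
7·17 + 5t = 169 ⇒ 5t = 50 ⇒ t = 10.
Check: U(17, 10) = 169.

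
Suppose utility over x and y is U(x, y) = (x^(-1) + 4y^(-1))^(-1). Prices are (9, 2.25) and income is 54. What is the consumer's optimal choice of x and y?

x* = 3, y* = 12

For CES with ρ = -1, MRS = (1/4)·(y/x)^2.
Tangency: set MRS = p_x/p_y = 9/2.25 = 4.
So (y/x)^2 = 16; taking the square root, y/x = 4, i.e. y = 4·x.
Substitute into the budget 9·x + 2.25·y = 54: 18·x = 54, so x* = 3 and y* = 4·3 = 12.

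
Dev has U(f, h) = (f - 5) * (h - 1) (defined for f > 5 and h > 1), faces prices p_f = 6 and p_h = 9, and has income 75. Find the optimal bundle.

MU_f = (h−1), MU_h = (f−5).
MRS = (h−1)/(f−5).
Tangency: set MRS = p_f/p_h = 6/9 = 2/3.
So (h − 1)/(f − 5) = 2/3, i.e. (h − 1) = (2/3)·(f − 5).
Rewrite the budget in excess-of-subsistence terms: 6·(f − 5) + 9·(h − 1) = 75 − 6·5 − 9·1 = 36.
Substituting, 12·(f − 5) = 36, so f − 5 = 3 and f* = 8.
Then h − 1 = (2/3)·3 = 2, so h* = 3.

f* = 8, h* = 3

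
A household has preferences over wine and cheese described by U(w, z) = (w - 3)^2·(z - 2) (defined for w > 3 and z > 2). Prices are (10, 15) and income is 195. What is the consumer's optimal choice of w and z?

MU_w = 2·(w−3)·(z−2), MU_z = (w−3)^2.
MRS = (2/1)·(z−2)/(w−3).
Tangency: set MRS = p_w/p_z = 10/15 = 2/3.
So (2/1)·(z − 2)/(w − 3) = 2/3, i.e. (z − 2) = (1/3)·(w − 3).
Rewrite the budget in excess-of-subsistence terms: 10·(w − 3) + 15·(z − 2) = 195 − 10·3 − 15·2 = 135.
Substituting, 15·(w − 3) = 135, so w − 3 = 9 and w* = 12.
Then z − 2 = (1/3)·9 = 3, so z* = 5.

w* = 12, z* = 5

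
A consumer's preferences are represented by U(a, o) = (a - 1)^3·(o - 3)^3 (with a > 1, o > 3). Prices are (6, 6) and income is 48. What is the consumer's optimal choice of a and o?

MU_a = 3·(a−1)^2·(o−3)^3, MU_o = 3·(a−1)^3·(o−3)^2.
MRS = (o−3)/(a−1).
Tangency: set MRS = p_a/p_o = 6/6 = 1.
So (o − 3)/(a − 1) = 1, i.e. (o − 3) = (a − 1).
Rewrite the budget in excess-of-subsistence terms: 6·(a − 1) + 6·(o − 3) = 48 − 6·1 − 6·3 = 24.
Substituting, 12·(a − 1) = 24, so a − 1 = 2 and a* = 3.
Then o − 3 = 2, so o* = 5.

a* = 3, o* = 5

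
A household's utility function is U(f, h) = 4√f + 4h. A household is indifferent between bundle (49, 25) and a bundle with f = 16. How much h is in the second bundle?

U(49, 25) = 128.
Set U(16, h) = 128 and solve.
With f = 16: √16 = 4, so 4h = 128 − 4·4 = 112 and h = 28.
Check: U(16, 28) = 128.

h = 28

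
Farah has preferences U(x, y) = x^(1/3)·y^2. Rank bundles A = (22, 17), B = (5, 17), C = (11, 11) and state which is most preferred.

Evaluate utility at each bundle:
U(A) = 809.789.
U(B) = 494.183.
U(C) = 269.102.
Highest utility is A, so A ≻ B ≻ C.

Bundle A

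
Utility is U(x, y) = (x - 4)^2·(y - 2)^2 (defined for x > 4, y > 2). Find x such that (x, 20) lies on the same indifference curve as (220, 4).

U(220, 4) = 186624.
Set U(x, 20) = 186624 and solve.
With y = 20: (20 − 2)^2 = 324, so (x − 4)^2 = 186624/324 = 576.
Taking the square root (with x > 4): x − 4 = 24, so x = 28.
Check: U(28, 20) = 186624.

x = 28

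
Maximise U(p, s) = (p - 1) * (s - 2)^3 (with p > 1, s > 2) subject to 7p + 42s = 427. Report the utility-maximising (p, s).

MU_p = (s−2)^3, MU_s = 3·(p−1)·(s−2)^2.
MRS = (1/3)·(s−2)/(p−1).
Tangency: set MRS = p_p/p_s = 7/42 = 1/6.
So (1/3)·(s − 2)/(p − 1) = 1/6, i.e. (s − 2) = 0.5·(p − 1).
Rewrite the budget in excess-of-subsistence terms: 7·(p − 1) + 42·(s − 2) = 427 − 7·1 − 42·2 = 336.
Substituting, 28·(p − 1) = 336, so p − 1 = 12 and p* = 13.
Then s − 2 = 0.5·12 = 6, so s* = 8.

p* = 13, s* = 8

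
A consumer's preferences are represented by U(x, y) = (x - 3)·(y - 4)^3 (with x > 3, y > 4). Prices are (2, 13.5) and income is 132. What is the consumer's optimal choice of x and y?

MU_x = (y−4)^3, MU_y = 3·(x−3)·(y−4)^2.
MRS = (1/3)·(y−4)/(x−3).
Tangency: set MRS = p_x/p_y = 2/13.5 = 4/27.
So (1/3)·(y − 4)/(x − 3) = 4/27, i.e. (y − 4) = (4/9)·(x − 3).
Rewrite the budget in excess-of-subsistence terms: 2·(x − 3) + 13.5·(y − 4) = 132 − 2·3 − 13.5·4 = 72.
Substituting, 8·(x − 3) = 72, so x − 3 = 9 and x* = 12.
Then y − 4 = (4/9)·9 = 4, so y* = 8.

x* = 12, y* = 8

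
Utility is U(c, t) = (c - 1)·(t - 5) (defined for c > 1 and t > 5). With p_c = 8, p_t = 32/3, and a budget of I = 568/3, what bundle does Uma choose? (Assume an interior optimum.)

c* = 9, t* = 11

MU_c = (t−5), MU_t = (c−1).
MRS = (t−5)/(c−1).
Tangency: set MRS = p_c/p_t = 8/(32/3) = 0.75.
So (t − 5)/(c − 1) = 0.75, i.e. (t − 5) = 0.75·(c − 1).
Rewrite the budget in excess-of-subsistence terms: 8·(c − 1) + (32/3)·(t − 5) = 568/3 − 8·1 − (32/3)·5 = 128.
Substituting, 16·(c − 1) = 128, so c − 1 = 8 and c* = 9.
Then t − 5 = 0.75·8 = 6, so t* = 11.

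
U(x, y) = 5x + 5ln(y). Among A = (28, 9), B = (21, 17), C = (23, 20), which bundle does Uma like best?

Evaluate utility at each bundle:
U(A) = 150.986.
U(B) = 119.166.
U(C) = 129.979.
Highest utility is A, so A ≻ C ≻ B.

Bundle A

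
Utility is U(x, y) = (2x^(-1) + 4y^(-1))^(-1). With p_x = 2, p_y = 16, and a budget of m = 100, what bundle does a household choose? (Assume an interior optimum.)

For CES with ρ = -1, MRS = (2/4)·(y/x)^2.
Tangency: set MRS = p_x/p_y = 2/16 = 0.125.
So (y/x)^2 = 0.25; taking the square root, y/x = 0.5, i.e. y = 0.5·x.
Substitute into the budget 2·x + 16·y = 100: 10·x = 100, so x* = 10 and y* = 0.5·10 = 5.

x* = 10, y* = 5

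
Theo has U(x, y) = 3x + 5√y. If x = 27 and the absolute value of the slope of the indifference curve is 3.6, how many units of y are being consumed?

y = 9

MU_x = 3, MU_y = 5/(2√y).
MRS = 3 ÷ (5/(2√y)).
MRS depends only on y: 1.2·√y = 3.6 ⇒ √y = 3.6/1.2 = 3 ⇒ y = 9.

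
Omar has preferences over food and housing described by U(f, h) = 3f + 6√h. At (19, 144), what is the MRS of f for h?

MU_f = 3, MU_h = 6/(2√h).
MRS = 3 ÷ (6/(2√h)).
At (19, 144): MRS = 12.
That is, one extra unit of f is worth 12 units of h at the margin.

MRS = 12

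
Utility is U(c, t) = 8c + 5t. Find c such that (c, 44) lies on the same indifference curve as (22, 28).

U(22, 28) = 316.
Set U(c, 44) = 316 and solve.
8c + 5·44 = 316 ⇒ 8c = 96 ⇒ c = 12.
Check: U(12, 44) = 316.

c = 12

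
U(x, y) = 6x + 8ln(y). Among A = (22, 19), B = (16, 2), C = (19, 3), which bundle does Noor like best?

Evaluate utility at each bundle:
U(A) = 155.556.
U(B) = 101.545.
U(C) = 122.789.
Highest utility is A, so A ≻ C ≻ B.

Bundle A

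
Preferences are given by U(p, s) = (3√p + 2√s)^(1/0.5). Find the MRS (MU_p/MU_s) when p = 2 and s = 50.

MRS = 7.5

For CES with ρ = 0.5, MRS = (3/2)·√(s/p).
At (2, 50): MRS = 7.5.
So at (2, 50) the consumer would give up 7.5 units of s for one more unit of p.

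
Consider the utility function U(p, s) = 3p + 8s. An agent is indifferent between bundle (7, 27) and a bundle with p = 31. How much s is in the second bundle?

U(7, 27) = 237.
Set U(31, s) = 237 and solve.
3·31 + 8s = 237 ⇒ 8s = 144 ⇒ s = 18.
Check: U(31, 18) = 237.

s = 18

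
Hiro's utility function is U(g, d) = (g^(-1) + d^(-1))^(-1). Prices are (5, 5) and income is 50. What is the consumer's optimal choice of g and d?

g* = 5, d* = 5

For CES with ρ = -1, MRS = (d/g)^2.
Tangency: set MRS = p_g/p_d = 5/5 = 1.
So (d/g)^2 = 1; taking the square root, d/g = 1, i.e. d = g.
Substitute into the budget 5·g + 5·d = 50: 10·g = 50, so g* = 5 and d* = 5.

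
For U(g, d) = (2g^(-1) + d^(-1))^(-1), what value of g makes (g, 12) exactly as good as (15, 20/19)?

g = 2

U depends on (g, d) only through S = 2g^(-1) + d^(-1), so equal utility means equal S. At (15, 20/19): S = 13/12.
With d = 12: 12^(-1) = 1/12, so 2g^(-1) = 13/12 − 1/12 = 1, i.e. g^(-1) = 0.5.
Hence g = 1/0.5 = 2.
Check: U(2, 12) = 0.9231.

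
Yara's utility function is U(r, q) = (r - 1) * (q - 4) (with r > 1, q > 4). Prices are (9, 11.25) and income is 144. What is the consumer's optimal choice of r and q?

r* = 6, q* = 8

MU_r = (q−4), MU_q = (r−1).
MRS = (q−4)/(r−1).
Tangency: set MRS = p_r/p_q = 9/11.25 = 0.8.
So (q − 4)/(r − 1) = 0.8, i.e. (q − 4) = 0.8·(r − 1).
Rewrite the budget in excess-of-subsistence terms: 9·(r − 1) + 11.25·(q − 4) = 144 − 9·1 − 11.25·4 = 90.
Substituting, 18·(r − 1) = 90, so r − 1 = 5 and r* = 6.
Then q − 4 = 0.8·5 = 4, so q* = 8.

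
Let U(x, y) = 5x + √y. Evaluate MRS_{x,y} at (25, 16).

MRS = 40

MU_x = 5, MU_y = 1/(2√y).
MRS = 5 ÷ (1/(2√y)).
At (25, 16): MRS = 40.
So at (25, 16) the consumer would give up 40 units of y for one more unit of x.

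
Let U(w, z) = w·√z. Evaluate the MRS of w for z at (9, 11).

MRS = 22/9

MU_w = √z and MU_z = 0.5·w·z^(-0.5).
MRS = MU_w/MU_z = (2)·z/w.
At (9, 11): MRS = 22/9.
The indifference curve has slope −22/9 at this bundle.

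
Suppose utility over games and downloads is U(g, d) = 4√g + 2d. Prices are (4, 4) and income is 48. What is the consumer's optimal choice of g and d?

MU_g = 4/(2√g), MU_d = 2.
MRS = 4/(2√g) ÷ 2.
Tangency: set MRS = p_g/p_d = 4/4 = 1.
MRS depends only on g: 1/√g = 1 ⇒ √g = 1/1 = 1 ⇒ g* = 1.
From the budget, 4·d = 48 − 4·1 = 44, so d* = 11.

g* = 1, d* = 11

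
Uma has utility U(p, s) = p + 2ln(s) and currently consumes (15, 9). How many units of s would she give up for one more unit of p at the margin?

MU_p = 1, MU_s = 2/s.
MRS = 1 ÷ (2/s).
At (15, 9): MRS = 4.5.
That is, one extra unit of p is worth 4.5 units of s at the margin.

MRS = 4.5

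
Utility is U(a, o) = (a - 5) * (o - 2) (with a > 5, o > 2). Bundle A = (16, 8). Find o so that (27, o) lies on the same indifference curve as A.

U(16, 8) = 66.
Set U(27, o) = 66 and solve.
With a = 27: (27 − 5) = 22, so (o − 2) = 66/22 = 3.
So o = 2 + 3 = 5.
Check: U(27, 5) = 66.

o = 5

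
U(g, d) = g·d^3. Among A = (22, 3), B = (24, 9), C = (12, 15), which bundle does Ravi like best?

Evaluate utility at each bundle:
U(A) = 594.
U(B) = 17496.
U(C) = 40500.
Highest utility is C, so C ≻ B ≻ A.

Bundle C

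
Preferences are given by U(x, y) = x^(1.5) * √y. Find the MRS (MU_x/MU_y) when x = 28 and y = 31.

MU_x = 1.5·√x·√y and MU_y = 0.5·x^(1.5)·y^(-0.5).
MRS = MU_x/MU_y = (3)·y/x.
At (28, 31): MRS = 93/28.
The indifference curve has slope −93/28 at this bundle.

MRS = 93/28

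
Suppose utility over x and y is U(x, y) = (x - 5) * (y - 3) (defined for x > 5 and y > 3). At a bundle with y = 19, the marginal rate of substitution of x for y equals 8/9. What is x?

x = 23

MU_x = (y−3), MU_y = (x−5).
MRS = (y−3)/(x−5).
Substitute y = 19: MRS = 16/(x − 5). Setting this equal to 8/9 gives x − 5 = 16/(8/9) = 18, so x = 23.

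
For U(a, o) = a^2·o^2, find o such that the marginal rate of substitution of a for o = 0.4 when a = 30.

o = 12

MU_a = 2·a·o^2 and MU_o = 2·a^2·o.
MRS = MU_a/MU_o = o/a.
Substitute a = 30: MRS = o/30. Setting o/30 = 0.4 gives o = 0.4·30 = 12.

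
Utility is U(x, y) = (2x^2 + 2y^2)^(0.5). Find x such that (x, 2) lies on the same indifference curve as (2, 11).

U depends on (x, y) only through S = 2x^2 + 2y^2, so equal utility means equal S. At (2, 11): S = 250.
With y = 2: 2·2^2 = 8, so 2x^2 = 250 − 8 = 242, i.e. x^2 = 121.
Hence x = √121 = 11.
Check: U(11, 2) = 15.8114.

x = 11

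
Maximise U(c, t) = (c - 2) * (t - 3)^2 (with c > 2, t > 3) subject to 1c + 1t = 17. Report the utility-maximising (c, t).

MU_c = (t−3)^2, MU_t = 2·(c−2)·(t−3).
MRS = (1/2)·(t−3)/(c−2).
Tangency: set MRS = p_c/p_t = 1/1 = 1.
So (1/2)·(t − 3)/(c − 2) = 1, i.e. (t − 3) = 2·(c − 2).
Rewrite the budget in excess-of-subsistence terms: 1·(c − 2) + 1·(t − 3) = 17 − 1·2 − 1·3 = 12.
Substituting, 3·(c − 2) = 12, so c − 2 = 4 and c* = 6.
Then t − 3 = 2·4 = 8, so t* = 11.

c* = 6, t* = 11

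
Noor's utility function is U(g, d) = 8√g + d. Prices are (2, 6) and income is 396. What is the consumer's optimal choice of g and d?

MU_g = 8/(2√g), MU_d = 1.
MRS = 8/(2√g) ÷ 1.
Tangency: set MRS = p_g/p_d = 2/6 = 1/3.
MRS depends only on g: 4/√g = 1/3 ⇒ √g = 4/(1/3) = 12 ⇒ g* = 144.
From the budget, 6·d = 396 − 2·144 = 108, so d* = 18.

g* = 144, d* = 18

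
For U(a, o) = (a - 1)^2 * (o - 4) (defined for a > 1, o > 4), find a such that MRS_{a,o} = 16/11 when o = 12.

MU_a = 2·(a−1)·(o−4), MU_o = (a−1)^2.
MRS = (2/1)·(o−4)/(a−1).
Substitute o = 12: MRS = 16/(a − 1). Setting this equal to 16/11 gives a − 1 = 16/(16/11) = 11, so a = 12.

a = 12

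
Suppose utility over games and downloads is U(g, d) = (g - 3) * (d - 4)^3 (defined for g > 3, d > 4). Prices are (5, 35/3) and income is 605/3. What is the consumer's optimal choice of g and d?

g* = 10, d* = 13

MU_g = (d−4)^3, MU_d = 3·(g−3)·(d−4)^2.
MRS = (1/3)·(d−4)/(g−3).
Tangency: set MRS = p_g/p_d = 5/(35/3) = 3/7.
So (1/3)·(d − 4)/(g − 3) = 3/7, i.e. (d − 4) = (9/7)·(g − 3).
Rewrite the budget in excess-of-subsistence terms: 5·(g − 3) + (35/3)·(d − 4) = 605/3 − 5·3 − (35/3)·4 = 140.
Substituting, 20·(g − 3) = 140, so g − 3 = 7 and g* = 10.
Then d − 4 = (9/7)·7 = 9, so d* = 13.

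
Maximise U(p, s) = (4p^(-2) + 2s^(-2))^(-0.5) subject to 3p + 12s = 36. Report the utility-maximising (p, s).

p* = 4, s* = 2

For CES with ρ = -2, MRS = (4/2)·(s/p)^3.
Tangency: set MRS = p_p/p_s = 3/12 = 0.25.
So (s/p)^3 = 0.125; taking the cube root, s/p = 0.5, i.e. s = 0.5·p.
Substitute into the budget 3·p + 12·s = 36: 9·p = 36, so p* = 4 and s* = 0.5·4 = 2.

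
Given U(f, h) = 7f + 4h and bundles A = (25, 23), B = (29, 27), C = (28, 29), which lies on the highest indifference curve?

Bundle C

Evaluate utility at each bundle:
U(A) = 267.
U(B) = 311.
U(C) = 312.
Highest utility is C, so C ≻ B ≻ A.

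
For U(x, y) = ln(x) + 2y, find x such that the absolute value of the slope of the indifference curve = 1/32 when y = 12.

MU_x = 1/x, MU_y = 2.
MRS = 1/x ÷ 2.
MRS depends only on x: 0.5/x = 1/32 ⇒ x = 0.5/(1/32) = 16.

x = 16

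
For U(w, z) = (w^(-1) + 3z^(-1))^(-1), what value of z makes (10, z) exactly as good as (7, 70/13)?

U depends on (w, z) only through S = w^(-1) + 3z^(-1), so equal utility means equal S. At (7, 70/13): S = 0.7.
With w = 10: 10^(-1) = 0.1, so 3z^(-1) = 0.7 − 0.1 = 0.6, i.e. z^(-1) = 0.2.
Hence z = 1/0.2 = 5.
Check: U(10, 5) = 1.4286.

z = 5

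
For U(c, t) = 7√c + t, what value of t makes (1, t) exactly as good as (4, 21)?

t = 28

U(4, 21) = 35.
Set U(1, t) = 35 and solve.
With c = 1: √1 = 1, so t = 35 − 7·1 = 28.
Check: U(1, 28) = 35.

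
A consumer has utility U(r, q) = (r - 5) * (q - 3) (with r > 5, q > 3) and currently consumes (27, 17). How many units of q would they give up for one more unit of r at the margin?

MU_r = (q−3), MU_q = (r−5).
MRS = (q−3)/(r−5).
At (27, 17): MRS = 7/11.
The indifference curve has slope −7/11 at this bundle.

MRS = 7/11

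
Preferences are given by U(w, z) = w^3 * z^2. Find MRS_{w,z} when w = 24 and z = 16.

MRS = 1

MU_w = 3·w^2·z^2 and MU_z = 2·w^3·z.
MRS = MU_w/MU_z = (3/2)·z/w.
At (24, 16): MRS = 1.
So at (24, 16) the consumer would give up 1 units of z for one more unit of w.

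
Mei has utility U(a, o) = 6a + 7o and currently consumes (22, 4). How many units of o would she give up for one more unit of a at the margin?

MRS = 6/7

MU_a = 6, MU_o = 7, so MRS = 6/7 at every bundle.
At (22, 4): MRS = 6/7.
That is, one extra unit of a is worth 6/7 units of o at the margin.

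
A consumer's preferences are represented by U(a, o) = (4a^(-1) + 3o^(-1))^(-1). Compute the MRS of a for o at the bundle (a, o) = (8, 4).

MRS = 1/3

For CES with ρ = -1, MRS = (4/3)·(o/a)^2.
At (8, 4): MRS = 1/3.
That is, one extra unit of a is worth 1/3 units of o at the margin.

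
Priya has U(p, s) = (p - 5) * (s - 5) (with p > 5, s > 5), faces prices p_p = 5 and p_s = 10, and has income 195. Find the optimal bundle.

MU_p = (s−5), MU_s = (p−5).
MRS = (s−5)/(p−5).
Tangency: set MRS = p_p/p_s = 5/10 = 0.5.
So (s − 5)/(p − 5) = 0.5, i.e. (s − 5) = 0.5·(p − 5).
Rewrite the budget in excess-of-subsistence terms: 5·(p − 5) + 10·(s − 5) = 195 − 5·5 − 10·5 = 120.
Substituting, 10·(p − 5) = 120, so p − 5 = 12 and p* = 17.
Then s − 5 = 0.5·12 = 6, so s* = 11.

p* = 17, s* = 11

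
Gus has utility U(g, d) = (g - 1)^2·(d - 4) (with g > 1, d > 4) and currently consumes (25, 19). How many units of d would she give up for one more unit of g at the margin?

MRS = 1.25

MU_g = 2·(g−1)·(d−4), MU_d = (g−1)^2.
MRS = (2/1)·(d−4)/(g−1).
At (25, 19): MRS = 1.25.
That is, one extra unit of g is worth 1.25 units of d at the margin.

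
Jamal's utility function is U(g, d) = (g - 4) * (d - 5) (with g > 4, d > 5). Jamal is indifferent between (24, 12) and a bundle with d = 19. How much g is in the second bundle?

U(24, 12) = 140.
Set U(g, 19) = 140 and solve.
With d = 19: (19 − 5) = 14, so (g − 4) = 140/14 = 10.
So g = 4 + 10 = 14.
Check: U(14, 19) = 140.

g = 14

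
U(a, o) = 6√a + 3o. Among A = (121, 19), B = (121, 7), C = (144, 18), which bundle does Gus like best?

Evaluate utility at each bundle:
U(A) = 123.000.
U(B) = 87.000.
U(C) = 126.000.
Highest utility is C, so C ≻ A ≻ B.

Bundle C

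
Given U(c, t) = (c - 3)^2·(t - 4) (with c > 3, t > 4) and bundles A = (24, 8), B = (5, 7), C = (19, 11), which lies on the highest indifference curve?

Evaluate utility at each bundle:
U(A) = 1764.
U(B) = 12.
U(C) = 1792.
Highest utility is C, so C ≻ A ≻ B.

Bundle C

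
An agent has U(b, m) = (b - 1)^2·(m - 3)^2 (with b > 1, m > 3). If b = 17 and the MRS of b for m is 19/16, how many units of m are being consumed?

MU_b = 2·(b−1)·(m−3)^2, MU_m = 2·(b−1)^2·(m−3).
MRS = (m−3)/(b−1).
Substitute b = 17: MRS = (m − 3)/16. Setting this equal to 19/16 gives m − 3 = (19/16)·16 = 19, so m = 22.

m = 22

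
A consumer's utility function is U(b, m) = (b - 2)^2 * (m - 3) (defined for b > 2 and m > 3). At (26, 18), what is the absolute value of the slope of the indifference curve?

MU_b = 2·(b−2)·(m−3), MU_m = (b−2)^2.
MRS = (2/1)·(m−3)/(b−2).
At (26, 18): MRS = 1.25.
So at (26, 18) the consumer would give up 1.25 units of m for one more unit of b.

MRS = 1.25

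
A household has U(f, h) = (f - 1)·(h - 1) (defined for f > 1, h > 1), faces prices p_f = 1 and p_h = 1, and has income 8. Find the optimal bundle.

MU_f = (h−1), MU_h = (f−1).
MRS = (h−1)/(f−1).
Tangency: set MRS = p_f/p_h = 1/1 = 1.
So (h − 1)/(f − 1) = 1, i.e. (h − 1) = (f − 1).
Rewrite the budget in excess-of-subsistence terms: 1·(f − 1) + 1·(h − 1) = 8 − 1·1 − 1·1 = 6.
Substituting, 2·(f − 1) = 6, so f − 1 = 3 and f* = 4.
Then h − 1 = 3, so h* = 4.

f* = 4, h* = 4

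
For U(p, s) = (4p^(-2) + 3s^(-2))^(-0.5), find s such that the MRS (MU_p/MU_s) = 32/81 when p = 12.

s = 8

For CES with ρ = -2, MRS = (4/3)·(s/p)^3.
Setting (4/3)·(s/12)^3 = 32/81 gives (s/12)^3 = 8/27, so s/12 = 2/3 and s = 8.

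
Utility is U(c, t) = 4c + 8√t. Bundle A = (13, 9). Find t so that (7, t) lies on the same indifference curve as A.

U(13, 9) = 76.
Set U(7, t) = 76 and solve.
With c = 7: 8√t = 76 − 4·7 = 48, so √t = 6 and t = 36.
Check: U(7, 36) = 76.

t = 36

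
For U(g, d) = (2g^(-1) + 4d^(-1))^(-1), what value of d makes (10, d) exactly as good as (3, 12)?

d = 5

U depends on (g, d) only through S = 2g^(-1) + 4d^(-1), so equal utility means equal S. At (3, 12): S = 1.
With g = 10: 2·10^(-1) = 0.2, so 4d^(-1) = 1 − 0.2 = 0.8, i.e. d^(-1) = 0.2.
Hence d = 1/0.2 = 5.
Check: U(10, 5) = 1.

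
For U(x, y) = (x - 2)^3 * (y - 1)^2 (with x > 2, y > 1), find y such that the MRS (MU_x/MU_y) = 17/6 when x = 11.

y = 18

MU_x = 3·(x−2)^2·(y−1)^2, MU_y = 2·(x−2)^3·(y−1).
MRS = (3/2)·(y−1)/(x−2).
Substitute x = 11: MRS = (y − 1)/6. Setting this equal to 17/6 gives y − 1 = (17/6)·6 = 17, so y = 18.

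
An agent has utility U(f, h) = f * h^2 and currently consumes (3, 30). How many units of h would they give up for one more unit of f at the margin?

MU_f = h^2 and MU_h = 2·f·h.
MRS = MU_f/MU_h = (1/2)·h/f.
At (3, 30): MRS = 5.
So at (3, 30) the consumer would give up 5 units of h for one more unit of f.

MRS = 5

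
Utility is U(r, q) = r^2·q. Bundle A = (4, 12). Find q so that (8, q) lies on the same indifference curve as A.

q = 3

U(4, 12) = 192.
Set U(8, q) = 192 and solve.
With r = 8: 8^2 = 64, so q = 192/64 = 3.
Check: U(8, 3) = 192.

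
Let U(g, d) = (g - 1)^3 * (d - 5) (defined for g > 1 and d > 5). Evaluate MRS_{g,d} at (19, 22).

MU_g = 3·(g−1)^2·(d−5), MU_d = (g−1)^3.
MRS = (3/1)·(d−5)/(g−1).
At (19, 22): MRS = 17/6.
The indifference curve has slope −17/6 at this bundle.

MRS = 17/6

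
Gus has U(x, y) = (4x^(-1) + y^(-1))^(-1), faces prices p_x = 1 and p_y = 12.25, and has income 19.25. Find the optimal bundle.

x* = 7, y* = 1

For CES with ρ = -1, MRS = (4/1)·(y/x)^2.
Tangency: set MRS = p_x/p_y = 1/12.25 = 4/49.
So (y/x)^2 = 1/49; taking the square root, y/x = 1/7, i.e. y = (1/7)·x.
Substitute into the budget 1·x + 12.25·y = 19.25: 2.75·x = 19.25, so x* = 7 and y* = (1/7)·7 = 1.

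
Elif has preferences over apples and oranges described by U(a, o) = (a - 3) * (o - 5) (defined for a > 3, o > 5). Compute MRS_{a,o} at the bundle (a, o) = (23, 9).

MRS = 0.2

MU_a = (o−5), MU_o = (a−3).
MRS = (o−5)/(a−3).
At (23, 9): MRS = 0.2.
The indifference curve has slope −0.2 at this bundle.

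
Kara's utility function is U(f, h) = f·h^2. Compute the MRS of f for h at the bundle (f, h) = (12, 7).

MU_f = h^2 and MU_h = 2·f·h.
MRS = MU_f/MU_h = (1/2)·h/f.
At (12, 7): MRS = 7/24.
The indifference curve has slope −7/24 at this bundle.

MRS = 7/24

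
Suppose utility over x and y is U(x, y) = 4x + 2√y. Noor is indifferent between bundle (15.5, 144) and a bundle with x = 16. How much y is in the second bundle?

U(15.5, 144) = 86.
Set U(16, y) = 86 and solve.
With x = 16: 2√y = 86 − 4·16 = 22, so √y = 11 and y = 121.
Check: U(16, 121) = 86.

y = 121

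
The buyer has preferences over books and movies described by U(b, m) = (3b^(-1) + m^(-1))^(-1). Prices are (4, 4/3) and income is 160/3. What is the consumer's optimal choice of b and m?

b* = 10, m* = 10

For CES with ρ = -1, MRS = (3/1)·(m/b)^2.
Tangency: set MRS = p_b/p_m = 4/(4/3) = 3.
So (m/b)^2 = 1; taking the square root, m/b = 1, i.e. m = b.
Substitute into the budget 4·b + (4/3)·m = 160/3: (16/3)·b = 160/3, so b* = 10 and m* = 10.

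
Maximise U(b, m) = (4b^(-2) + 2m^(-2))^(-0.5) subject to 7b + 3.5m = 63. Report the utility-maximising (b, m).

b* = 6, m* = 6

For CES with ρ = -2, MRS = (4/2)·(m/b)^3.
Tangency: set MRS = p_b/p_m = 7/3.5 = 2.
So (m/b)^3 = 1; taking the cube root, m/b = 1, i.e. m = b.
Substitute into the budget 7·b + 3.5·m = 63: 10.5·b = 63, so b* = 6 and m* = 6.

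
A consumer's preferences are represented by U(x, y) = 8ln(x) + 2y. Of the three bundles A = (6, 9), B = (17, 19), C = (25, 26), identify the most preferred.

Bundle C

Evaluate utility at each bundle:
U(A) = 32.334.
U(B) = 60.666.
U(C) = 77.751.
Highest utility is C, so C ≻ B ≻ A.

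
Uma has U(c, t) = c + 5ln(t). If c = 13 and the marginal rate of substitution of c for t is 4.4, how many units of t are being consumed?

t = 22

MU_c = 1, MU_t = 5/t.
MRS = 1 ÷ (5/t).
MRS depends only on t: 0.2·t = 4.4 ⇒ t = 4.4/0.2 = 22.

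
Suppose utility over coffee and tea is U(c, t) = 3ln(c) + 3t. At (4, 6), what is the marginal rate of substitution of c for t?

MRS = 0.25

MU_c = 3/c, MU_t = 3.
MRS = 3/c ÷ 3.
At (4, 6): MRS = 0.25.
That is, one extra unit of c is worth 0.25 units of t at the margin.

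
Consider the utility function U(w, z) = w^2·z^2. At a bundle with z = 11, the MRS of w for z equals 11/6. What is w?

w = 6

MU_w = 2·w·z^2 and MU_z = 2·w^2·z.
MRS = MU_w/MU_z = z/w.
Substitute z = 11: MRS = 11/w. Setting 11/w = 11/6 gives w = 11/(11/6) = 6.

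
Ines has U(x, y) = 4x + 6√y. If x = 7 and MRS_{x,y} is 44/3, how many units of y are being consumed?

MU_x = 4, MU_y = 6/(2√y).
MRS = 4 ÷ (6/(2√y)).
MRS depends only on y: (4/3)·√y = 44/3 ⇒ √y = (44/3)/(4/3) = 11 ⇒ y = 121.

y = 121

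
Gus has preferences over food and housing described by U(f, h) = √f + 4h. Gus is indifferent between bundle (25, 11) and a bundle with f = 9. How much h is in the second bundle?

U(25, 11) = 49.
Set U(9, h) = 49 and solve.
With f = 9: √9 = 3, so 4h = 49 − 3 = 46 and h = 11.5.
Check: U(9, 11.5) = 49.

h = 11.5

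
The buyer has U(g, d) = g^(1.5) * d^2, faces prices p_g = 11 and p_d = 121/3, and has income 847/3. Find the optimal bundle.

MU_g = 1.5·√g·d^2 and MU_d = 2·g^(1.5)·d.
MRS = MU_g/MU_d = (0.75)·d/g.
Tangency: set MRS = p_g/p_d = 11/(121/3) = 3/11.
So (0.75)·d/g = 3/11, i.e. d = (4/11)·g.
Substitute into the budget 11·g + (121/3)·d = 847/3: (77/3)·g = 847/3, so g* = 11.
Then d* = (4/11)·11 = 4.

g* = 11, d* = 4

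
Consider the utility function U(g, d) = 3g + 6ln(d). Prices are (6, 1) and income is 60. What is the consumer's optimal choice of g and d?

MU_g = 3, MU_d = 6/d.
MRS = 3 ÷ (6/d).
Tangency: set MRS = p_g/p_d = 6/1 = 6.
MRS depends only on d: 0.5·d = 6 ⇒ d* = 6/0.5 = 12.
From the budget, 6·g = 60 − 1·12 = 48, so g* = 8.

g* = 8, d* = 12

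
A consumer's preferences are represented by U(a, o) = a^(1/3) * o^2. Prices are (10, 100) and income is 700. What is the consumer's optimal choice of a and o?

a* = 10, o* = 6

MU_a = 1/3·a^(-2/3)·o^2 and MU_o = 2·a^(1/3)·o.
MRS = MU_a/MU_o = (1/6)·o/a.
Tangency: set MRS = p_a/p_o = 10/100 = 0.1.
So (1/6)·o/a = 0.1, i.e. o = 0.6·a.
Substitute into the budget 10·a + 100·o = 700: 70·a = 700, so a* = 10.
Then o* = 0.6·10 = 6.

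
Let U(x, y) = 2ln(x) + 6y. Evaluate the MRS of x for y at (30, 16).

MU_x = 2/x, MU_y = 6.
MRS = 2/x ÷ 6.
At (30, 16): MRS = 1/90.
So at (30, 16) the consumer would give up 1/90 units of y for one more unit of x.

MRS = 1/90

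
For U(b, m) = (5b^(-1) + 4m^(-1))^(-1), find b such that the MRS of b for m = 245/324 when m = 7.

For CES with ρ = -1, MRS = (5/4)·(m/b)^2.
Setting (5/4)·(7/b)^2 = 245/324 gives (7/b)^2 = 49/81, so 7/b = 7/9 and b = 9.

b = 9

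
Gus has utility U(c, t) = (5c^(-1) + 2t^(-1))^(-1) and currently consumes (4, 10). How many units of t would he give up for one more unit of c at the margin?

MRS = 15.625

For CES with ρ = -1, MRS = (5/2)·(t/c)^2.
At (4, 10): MRS = 15.625.
The indifference curve has slope −15.625 at this bundle.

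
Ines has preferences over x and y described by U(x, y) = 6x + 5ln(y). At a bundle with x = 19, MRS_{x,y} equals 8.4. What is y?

y = 7

MU_x = 6, MU_y = 5/y.
MRS = 6 ÷ (5/y).
MRS depends only on y: 1.2·y = 8.4 ⇒ y = 8.4/1.2 = 7.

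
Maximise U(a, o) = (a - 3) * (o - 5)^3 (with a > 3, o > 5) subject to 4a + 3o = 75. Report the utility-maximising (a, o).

a* = 6, o* = 17

MU_a = (o−5)^3, MU_o = 3·(a−3)·(o−5)^2.
MRS = (1/3)·(o−5)/(a−3).
Tangency: set MRS = p_a/p_o = 4/3.
So (1/3)·(o − 5)/(a − 3) = 4/3, i.e. (o − 5) = 4·(a − 3).
Rewrite the budget in excess-of-subsistence terms: 4·(a − 3) + 3·(o − 5) = 75 − 4·3 − 3·5 = 48.
Substituting, 16·(a − 3) = 48, so a − 3 = 3 and a* = 6.
Then o − 5 = 4·3 = 12, so o* = 17.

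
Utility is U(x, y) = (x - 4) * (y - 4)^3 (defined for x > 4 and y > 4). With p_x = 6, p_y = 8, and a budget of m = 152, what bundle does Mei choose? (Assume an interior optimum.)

MU_x = (y−4)^3, MU_y = 3·(x−4)·(y−4)^2.
MRS = (1/3)·(y−4)/(x−4).
Tangency: set MRS = p_x/p_y = 6/8 = 0.75.
So (1/3)·(y − 4)/(x − 4) = 0.75, i.e. (y − 4) = 2.25·(x − 4).
Rewrite the budget in excess-of-subsistence terms: 6·(x − 4) + 8·(y − 4) = 152 − 6·4 − 8·4 = 96.
Substituting, 24·(x − 4) = 96, so x − 4 = 4 and x* = 8.
Then y − 4 = 2.25·4 = 9, so y* = 13.

x* = 8, y* = 13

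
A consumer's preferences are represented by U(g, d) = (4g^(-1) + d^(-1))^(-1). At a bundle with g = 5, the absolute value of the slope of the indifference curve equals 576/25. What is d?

d = 12

For CES with ρ = -1, MRS = (4/1)·(d/g)^2.
Setting (4/1)·(d/5)^2 = 576/25 gives (d/5)^2 = 144/25, so d/5 = 2.4 and d = 12.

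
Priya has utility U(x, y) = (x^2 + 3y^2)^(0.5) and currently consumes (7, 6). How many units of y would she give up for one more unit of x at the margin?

For CES with ρ = 2, MRS = (1/3)·(y/x)^(-1).
At (7, 6): MRS = 7/18.
The indifference curve has slope −7/18 at this bundle.

MRS = 7/18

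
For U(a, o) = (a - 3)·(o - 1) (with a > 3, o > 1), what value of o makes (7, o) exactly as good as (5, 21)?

U(5, 21) = 40.
Set U(7, o) = 40 and solve.
With a = 7: (7 − 3) = 4, so (o − 1) = 40/4 = 10.
So o = 1 + 10 = 11.
Check: U(7, 11) = 40.

o = 11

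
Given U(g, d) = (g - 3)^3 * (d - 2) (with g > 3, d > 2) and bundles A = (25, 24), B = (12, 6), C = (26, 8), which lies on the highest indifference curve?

Bundle A

Evaluate utility at each bundle:
U(A) = 234256.
U(B) = 2916.
U(C) = 73002.
Highest utility is A, so A ≻ C ≻ B.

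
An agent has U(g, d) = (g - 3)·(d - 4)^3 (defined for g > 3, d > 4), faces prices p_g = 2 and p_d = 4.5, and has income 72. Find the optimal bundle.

g* = 9, d* = 12

MU_g = (d−4)^3, MU_d = 3·(g−3)·(d−4)^2.
MRS = (1/3)·(d−4)/(g−3).
Tangency: set MRS = p_g/p_d = 2/4.5 = 4/9.
So (1/3)·(d − 4)/(g − 3) = 4/9, i.e. (d − 4) = (4/3)·(g − 3).
Rewrite the budget in excess-of-subsistence terms: 2·(g − 3) + 4.5·(d − 4) = 72 − 2·3 − 4.5·4 = 48.
Substituting, 8·(g − 3) = 48, so g − 3 = 6 and g* = 9.
Then d − 4 = (4/3)·6 = 8, so d* = 12.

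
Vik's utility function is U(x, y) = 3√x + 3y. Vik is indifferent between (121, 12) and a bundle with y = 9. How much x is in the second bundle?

x = 196

U(121, 12) = 69.
Set U(x, 9) = 69 and solve.
With y = 9: 3√x = 69 − 3·9 = 42, so √x = 14 and x = 196.
Check: U(196, 9) = 69.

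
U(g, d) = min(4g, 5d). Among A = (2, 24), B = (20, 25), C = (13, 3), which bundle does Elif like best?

Bundle B

Evaluate utility at each bundle:
U(A) = 8.
U(B) = 80.
U(C) = 15.
Highest utility is B, so B ≻ C ≻ A.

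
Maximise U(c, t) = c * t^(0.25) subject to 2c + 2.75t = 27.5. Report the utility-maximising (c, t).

MU_c = t^(0.25) and MU_t = 0.25·c·t^(-0.75).
MRS = MU_c/MU_t = (4)·t/c.
Tangency: set MRS = p_c/p_t = 2/2.75 = 8/11.
So (4)·t/c = 8/11, i.e. t = (2/11)·c.
Substitute into the budget 2·c + 2.75·t = 27.5: 2.5·c = 27.5, so c* = 11.
Then t* = (2/11)·11 = 2.

c* = 11, t* = 2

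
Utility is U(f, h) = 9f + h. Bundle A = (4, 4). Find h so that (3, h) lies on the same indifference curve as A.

h = 13

U(4, 4) = 40.
Set U(3, h) = 40 and solve.
9·3 + h = 40 ⇒ h = 13 ⇒ h = 13.
Check: U(3, 13) = 40.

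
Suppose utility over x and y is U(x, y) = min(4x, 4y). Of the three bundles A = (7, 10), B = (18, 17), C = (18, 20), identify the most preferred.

Evaluate utility at each bundle:
U(A) = 28.
U(B) = 68.
U(C) = 72.
Highest utility is C, so C ≻ B ≻ A.

Bundle C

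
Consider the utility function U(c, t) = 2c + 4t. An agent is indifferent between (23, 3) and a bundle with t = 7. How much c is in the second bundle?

c = 15

U(23, 3) = 58.
Set U(c, 7) = 58 and solve.
2c + 4·7 = 58 ⇒ 2c = 30 ⇒ c = 15.
Check: U(15, 7) = 58.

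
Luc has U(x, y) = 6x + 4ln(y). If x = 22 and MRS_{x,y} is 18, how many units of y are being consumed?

MU_x = 6, MU_y = 4/y.
MRS = 6 ÷ (4/y).
MRS depends only on y: 1.5·y = 18 ⇒ y = 18/1.5 = 12.

y = 12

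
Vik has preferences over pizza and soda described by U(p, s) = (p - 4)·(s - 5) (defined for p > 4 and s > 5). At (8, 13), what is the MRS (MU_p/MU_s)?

MRS = 2

MU_p = (s−5), MU_s = (p−4).
MRS = (s−5)/(p−4).
At (8, 13): MRS = 2.
That is, one extra unit of p is worth 2 units of s at the margin.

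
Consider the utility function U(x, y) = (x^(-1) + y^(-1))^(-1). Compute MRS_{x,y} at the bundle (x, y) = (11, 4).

MRS = 16/121

For CES with ρ = -1, MRS = (y/x)^2.
At (11, 4): MRS = 16/121.
The indifference curve has slope −16/121 at this bundle.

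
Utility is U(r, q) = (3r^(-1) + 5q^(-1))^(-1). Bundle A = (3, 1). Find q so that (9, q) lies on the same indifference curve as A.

q = 15/17

U depends on (r, q) only through S = 3r^(-1) + 5q^(-1), so equal utility means equal S. At (3, 1): S = 6.
With r = 9: 3·9^(-1) = 1/3, so 5q^(-1) = 6 − 1/3 = 17/3, i.e. q^(-1) = 17/15.
Hence q = 1/(17/15) = 15/17.
Check: U(9, 15/17) = 0.1667.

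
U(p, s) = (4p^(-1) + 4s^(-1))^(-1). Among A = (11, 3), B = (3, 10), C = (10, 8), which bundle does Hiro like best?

Bundle C

Evaluate utility at each bundle:
U(A) = 0.589.
U(B) = 0.577.
U(C) = 1.111.
Highest utility is C, so C ≻ A ≻ B.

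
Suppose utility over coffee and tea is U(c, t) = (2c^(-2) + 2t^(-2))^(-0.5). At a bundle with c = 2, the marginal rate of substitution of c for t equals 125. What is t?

t = 10

For CES with ρ = -2, MRS = (t/c)^3.
Setting (t/2)^3 = 125 gives t/2 = 5 and t = 10.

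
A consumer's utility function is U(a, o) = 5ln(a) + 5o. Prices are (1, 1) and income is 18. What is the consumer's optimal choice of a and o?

MU_a = 5/a, MU_o = 5.
MRS = 5/a ÷ 5.
Tangency: set MRS = p_a/p_o = 1/1 = 1.
MRS depends only on a: 1/a = 1 ⇒ a* = 1/1 = 1.
From the budget, 1·o = 18 − 1·1 = 17, so o* = 17.

a* = 1, o* = 17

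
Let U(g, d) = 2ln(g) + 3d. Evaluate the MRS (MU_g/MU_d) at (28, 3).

MU_g = 2/g, MU_d = 3.
MRS = 2/g ÷ 3.
At (28, 3): MRS = 1/42.
That is, one extra unit of g is worth 1/42 units of d at the margin.

MRS = 1/42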